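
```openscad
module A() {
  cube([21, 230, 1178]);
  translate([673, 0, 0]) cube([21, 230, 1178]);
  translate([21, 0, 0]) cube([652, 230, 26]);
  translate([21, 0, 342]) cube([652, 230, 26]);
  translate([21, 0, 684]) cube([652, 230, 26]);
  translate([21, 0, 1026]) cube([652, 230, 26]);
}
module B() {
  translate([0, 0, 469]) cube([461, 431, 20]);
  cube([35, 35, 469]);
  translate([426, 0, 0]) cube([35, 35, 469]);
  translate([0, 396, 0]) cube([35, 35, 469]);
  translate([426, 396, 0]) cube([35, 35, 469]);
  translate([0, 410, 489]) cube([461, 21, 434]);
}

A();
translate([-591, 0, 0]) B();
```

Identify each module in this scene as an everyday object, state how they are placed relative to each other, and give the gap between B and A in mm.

The chair's nearest face is 130 mm from the bookshelf's −x face.

A is a bookshelf. B is a chair. The chair is on the floor beside the bookshelf on its −x side. The gap between the chair and the bookshelf is 130 mm.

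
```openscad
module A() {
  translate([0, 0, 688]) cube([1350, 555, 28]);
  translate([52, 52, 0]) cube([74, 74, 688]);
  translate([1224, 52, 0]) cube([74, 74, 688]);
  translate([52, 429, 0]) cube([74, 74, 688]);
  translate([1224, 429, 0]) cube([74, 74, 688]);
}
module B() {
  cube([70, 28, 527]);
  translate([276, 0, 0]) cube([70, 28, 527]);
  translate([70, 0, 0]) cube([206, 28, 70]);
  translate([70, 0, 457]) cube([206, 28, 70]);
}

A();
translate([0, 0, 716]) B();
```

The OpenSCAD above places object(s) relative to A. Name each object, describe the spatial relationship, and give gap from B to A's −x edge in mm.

A is a table. B is a picture frame. The picture frame is on top of the table. The gap from the picture frame to the table's −x edge is 0 mm.

The picture frame's min-x is at 0; the table's min-x is 0; gap = 0 mm.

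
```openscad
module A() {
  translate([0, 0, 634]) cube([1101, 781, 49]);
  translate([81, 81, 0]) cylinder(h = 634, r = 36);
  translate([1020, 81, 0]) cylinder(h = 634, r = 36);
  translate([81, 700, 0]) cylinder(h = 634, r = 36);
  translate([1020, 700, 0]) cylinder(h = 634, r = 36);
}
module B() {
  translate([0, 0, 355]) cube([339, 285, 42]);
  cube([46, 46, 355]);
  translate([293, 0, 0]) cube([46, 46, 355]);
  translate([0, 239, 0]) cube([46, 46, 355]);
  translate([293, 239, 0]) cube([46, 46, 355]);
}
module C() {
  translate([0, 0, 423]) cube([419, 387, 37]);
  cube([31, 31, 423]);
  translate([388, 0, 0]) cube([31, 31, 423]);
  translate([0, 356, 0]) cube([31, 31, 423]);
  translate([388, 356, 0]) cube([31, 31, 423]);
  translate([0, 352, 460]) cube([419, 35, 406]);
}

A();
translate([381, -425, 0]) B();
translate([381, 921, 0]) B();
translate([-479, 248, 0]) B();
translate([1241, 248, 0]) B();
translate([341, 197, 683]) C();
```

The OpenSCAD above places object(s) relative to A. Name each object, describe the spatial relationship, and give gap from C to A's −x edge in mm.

The chair's min-x is at 341; the table's min-x is 0; gap = 341 mm.

A is a table. B is a stool. C is a chair. Four stools sit around the table at the −y, +y, −x, +x sides. The chair is on top of the table, centred. The gap from the chair to the table's −x edge is 341 mm.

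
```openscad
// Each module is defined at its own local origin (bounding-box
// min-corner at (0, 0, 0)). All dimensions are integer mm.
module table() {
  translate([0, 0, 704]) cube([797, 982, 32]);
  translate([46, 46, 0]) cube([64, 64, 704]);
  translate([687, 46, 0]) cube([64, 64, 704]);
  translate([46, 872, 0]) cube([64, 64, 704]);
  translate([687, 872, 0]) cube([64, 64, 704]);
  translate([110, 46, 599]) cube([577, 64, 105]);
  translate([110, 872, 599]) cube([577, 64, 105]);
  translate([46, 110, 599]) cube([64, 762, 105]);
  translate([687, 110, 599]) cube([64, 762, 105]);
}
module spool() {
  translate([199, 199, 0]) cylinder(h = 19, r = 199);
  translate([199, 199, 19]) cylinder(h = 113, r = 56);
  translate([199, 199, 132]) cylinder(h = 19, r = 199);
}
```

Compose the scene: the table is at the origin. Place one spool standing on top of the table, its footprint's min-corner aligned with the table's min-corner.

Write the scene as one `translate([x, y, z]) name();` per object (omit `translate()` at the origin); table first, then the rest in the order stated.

table();
translate([0, 0, 736]) spool();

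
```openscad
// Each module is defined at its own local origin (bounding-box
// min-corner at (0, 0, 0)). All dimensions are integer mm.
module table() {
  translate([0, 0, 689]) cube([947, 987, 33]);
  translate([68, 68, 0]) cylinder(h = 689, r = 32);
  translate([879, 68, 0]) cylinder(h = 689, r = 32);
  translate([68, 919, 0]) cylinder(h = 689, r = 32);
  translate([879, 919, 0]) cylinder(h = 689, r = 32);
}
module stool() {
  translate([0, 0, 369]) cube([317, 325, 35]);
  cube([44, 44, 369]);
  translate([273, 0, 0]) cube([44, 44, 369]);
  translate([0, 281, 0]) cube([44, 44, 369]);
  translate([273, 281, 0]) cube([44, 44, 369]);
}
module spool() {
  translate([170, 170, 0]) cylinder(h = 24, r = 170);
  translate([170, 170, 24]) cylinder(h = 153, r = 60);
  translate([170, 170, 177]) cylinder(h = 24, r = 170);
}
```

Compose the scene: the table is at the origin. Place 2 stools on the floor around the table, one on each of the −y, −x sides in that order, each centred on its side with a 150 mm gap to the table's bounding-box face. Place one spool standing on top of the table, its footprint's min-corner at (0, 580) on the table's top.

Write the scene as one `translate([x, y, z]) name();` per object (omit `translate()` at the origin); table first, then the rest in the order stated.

table();
translate([315, -475, 0]) stool();
translate([-467, 331, 0]) stool();
translate([0, 580, 722]) spool();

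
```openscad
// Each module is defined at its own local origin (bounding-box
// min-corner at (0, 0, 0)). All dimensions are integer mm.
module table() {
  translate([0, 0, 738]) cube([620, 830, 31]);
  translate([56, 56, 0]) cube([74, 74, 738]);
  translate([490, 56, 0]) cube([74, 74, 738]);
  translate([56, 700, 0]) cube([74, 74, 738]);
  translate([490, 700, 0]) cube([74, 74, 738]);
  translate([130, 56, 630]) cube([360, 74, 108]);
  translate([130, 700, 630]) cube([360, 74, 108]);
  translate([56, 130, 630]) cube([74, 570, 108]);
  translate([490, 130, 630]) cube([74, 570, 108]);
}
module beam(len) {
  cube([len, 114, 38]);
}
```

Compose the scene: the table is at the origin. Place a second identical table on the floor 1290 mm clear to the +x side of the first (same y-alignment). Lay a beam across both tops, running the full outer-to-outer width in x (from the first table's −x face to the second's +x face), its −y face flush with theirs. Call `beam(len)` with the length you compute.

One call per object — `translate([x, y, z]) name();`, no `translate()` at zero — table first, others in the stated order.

table();
translate([1910, 0, 0]) table();
translate([0, 0, 769]) beam(2530);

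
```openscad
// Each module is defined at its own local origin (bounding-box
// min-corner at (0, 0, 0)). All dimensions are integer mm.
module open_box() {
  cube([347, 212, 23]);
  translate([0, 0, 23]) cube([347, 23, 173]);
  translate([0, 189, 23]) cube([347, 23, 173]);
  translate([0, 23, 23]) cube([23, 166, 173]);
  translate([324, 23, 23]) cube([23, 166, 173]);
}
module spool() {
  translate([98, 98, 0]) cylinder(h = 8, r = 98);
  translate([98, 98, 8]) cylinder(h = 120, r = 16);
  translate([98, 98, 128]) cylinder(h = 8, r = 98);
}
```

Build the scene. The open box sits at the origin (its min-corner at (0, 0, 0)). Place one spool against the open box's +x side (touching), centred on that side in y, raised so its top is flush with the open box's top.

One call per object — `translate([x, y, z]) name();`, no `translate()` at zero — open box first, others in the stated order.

open_box();
translate([347, 8, 60]) spool();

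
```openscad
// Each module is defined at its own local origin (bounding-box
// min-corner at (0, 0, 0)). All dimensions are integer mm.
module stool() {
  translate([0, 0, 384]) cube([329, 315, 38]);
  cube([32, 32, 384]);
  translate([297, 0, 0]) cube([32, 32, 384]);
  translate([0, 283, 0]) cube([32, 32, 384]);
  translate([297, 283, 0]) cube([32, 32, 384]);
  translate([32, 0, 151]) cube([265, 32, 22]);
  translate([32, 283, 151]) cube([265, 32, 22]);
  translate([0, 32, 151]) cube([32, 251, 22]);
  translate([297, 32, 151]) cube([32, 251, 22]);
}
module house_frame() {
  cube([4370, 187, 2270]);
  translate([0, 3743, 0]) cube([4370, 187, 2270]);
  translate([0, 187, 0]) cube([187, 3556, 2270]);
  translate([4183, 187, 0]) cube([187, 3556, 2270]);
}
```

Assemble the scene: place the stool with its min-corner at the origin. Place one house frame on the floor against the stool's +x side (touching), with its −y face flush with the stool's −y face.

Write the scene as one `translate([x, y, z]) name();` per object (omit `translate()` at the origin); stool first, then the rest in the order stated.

stool();
translate([329, 0, 0]) house_frame();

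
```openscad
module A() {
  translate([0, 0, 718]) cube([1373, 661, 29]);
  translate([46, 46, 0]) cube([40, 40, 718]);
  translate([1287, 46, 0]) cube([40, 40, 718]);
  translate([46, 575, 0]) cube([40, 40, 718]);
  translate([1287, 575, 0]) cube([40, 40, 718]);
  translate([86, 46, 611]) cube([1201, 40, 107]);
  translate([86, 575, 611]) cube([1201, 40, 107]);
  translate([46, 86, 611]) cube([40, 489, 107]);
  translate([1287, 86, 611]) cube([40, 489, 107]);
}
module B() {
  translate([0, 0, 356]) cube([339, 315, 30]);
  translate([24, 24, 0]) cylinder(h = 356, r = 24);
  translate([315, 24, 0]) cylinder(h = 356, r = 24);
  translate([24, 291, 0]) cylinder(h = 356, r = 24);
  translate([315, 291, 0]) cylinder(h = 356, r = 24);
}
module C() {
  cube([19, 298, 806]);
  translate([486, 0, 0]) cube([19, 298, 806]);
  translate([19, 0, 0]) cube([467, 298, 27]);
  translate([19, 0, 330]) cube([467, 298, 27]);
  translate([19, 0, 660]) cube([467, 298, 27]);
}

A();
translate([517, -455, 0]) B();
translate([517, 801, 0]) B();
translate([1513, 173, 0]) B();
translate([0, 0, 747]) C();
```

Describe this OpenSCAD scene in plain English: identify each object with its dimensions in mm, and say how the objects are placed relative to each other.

A is a table with a 1373×661 mm rectangular top, 29 mm thick, top surface at z = 747 mm, supported by four 40×40 mm square legs, each inset 46 mm from the nearest pair of top edges, running from the floor. Four apron rails, 40 mm thick and 107 mm tall, run between adjacent legs with their top edges flush with the underside of the top and their outer faces flush with the legs' outer faces.

B is a four-legged stool. The seat is 339×315 mm, 30 mm thick, top at z = 386 mm. It stands on four round legs, each 48 mm in diameter, from z = 0 to the seat underside, each leg's axis is inset half a diameter from the nearest pair of seat edges (so the leg's bounding box is flush with the corner).

C is an open bookshelf. Two side panels, each 19 mm thick, 298 mm deep and 806 mm tall, stand 505 mm apart (outside-to-outside). Between them sit 3 shelves, each 27 mm thick and 298 mm deep, spanning the full gap between the sides. The bottom shelf rests on the floor (its underside at z = 0) and the clear gap between one shelf's top and the next shelf's underside is 303 mm.

Three stools sit around the table at the −y, +y, +x sides. The bookshelf is on top of the table.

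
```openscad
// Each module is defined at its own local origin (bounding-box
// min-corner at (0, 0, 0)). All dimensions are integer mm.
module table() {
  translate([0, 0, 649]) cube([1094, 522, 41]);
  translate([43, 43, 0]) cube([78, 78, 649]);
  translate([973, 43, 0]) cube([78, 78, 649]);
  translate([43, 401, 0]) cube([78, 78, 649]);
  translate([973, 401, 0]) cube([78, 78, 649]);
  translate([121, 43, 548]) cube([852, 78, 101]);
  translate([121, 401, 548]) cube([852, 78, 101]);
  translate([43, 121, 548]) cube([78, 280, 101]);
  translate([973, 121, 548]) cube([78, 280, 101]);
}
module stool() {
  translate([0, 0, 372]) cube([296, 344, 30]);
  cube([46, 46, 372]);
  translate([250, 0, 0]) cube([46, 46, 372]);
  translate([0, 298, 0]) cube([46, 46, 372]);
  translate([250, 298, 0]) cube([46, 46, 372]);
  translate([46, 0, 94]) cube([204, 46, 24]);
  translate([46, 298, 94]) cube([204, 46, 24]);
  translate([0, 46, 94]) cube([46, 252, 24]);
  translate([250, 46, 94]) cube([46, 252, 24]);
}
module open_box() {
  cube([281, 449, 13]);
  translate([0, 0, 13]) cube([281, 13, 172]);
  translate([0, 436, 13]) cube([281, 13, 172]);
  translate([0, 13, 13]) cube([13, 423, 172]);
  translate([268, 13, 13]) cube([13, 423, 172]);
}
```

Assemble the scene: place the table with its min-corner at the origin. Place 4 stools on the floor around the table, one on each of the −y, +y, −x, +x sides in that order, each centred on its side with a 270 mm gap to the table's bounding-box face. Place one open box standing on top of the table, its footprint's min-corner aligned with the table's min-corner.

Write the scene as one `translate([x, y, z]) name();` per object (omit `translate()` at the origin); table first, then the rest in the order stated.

table();
translate([399, -614, 0]) stool();
translate([399, 792, 0]) stool();
translate([-566, 89, 0]) stool();
translate([1364, 89, 0]) stool();
translate([0, 0, 690]) open_box();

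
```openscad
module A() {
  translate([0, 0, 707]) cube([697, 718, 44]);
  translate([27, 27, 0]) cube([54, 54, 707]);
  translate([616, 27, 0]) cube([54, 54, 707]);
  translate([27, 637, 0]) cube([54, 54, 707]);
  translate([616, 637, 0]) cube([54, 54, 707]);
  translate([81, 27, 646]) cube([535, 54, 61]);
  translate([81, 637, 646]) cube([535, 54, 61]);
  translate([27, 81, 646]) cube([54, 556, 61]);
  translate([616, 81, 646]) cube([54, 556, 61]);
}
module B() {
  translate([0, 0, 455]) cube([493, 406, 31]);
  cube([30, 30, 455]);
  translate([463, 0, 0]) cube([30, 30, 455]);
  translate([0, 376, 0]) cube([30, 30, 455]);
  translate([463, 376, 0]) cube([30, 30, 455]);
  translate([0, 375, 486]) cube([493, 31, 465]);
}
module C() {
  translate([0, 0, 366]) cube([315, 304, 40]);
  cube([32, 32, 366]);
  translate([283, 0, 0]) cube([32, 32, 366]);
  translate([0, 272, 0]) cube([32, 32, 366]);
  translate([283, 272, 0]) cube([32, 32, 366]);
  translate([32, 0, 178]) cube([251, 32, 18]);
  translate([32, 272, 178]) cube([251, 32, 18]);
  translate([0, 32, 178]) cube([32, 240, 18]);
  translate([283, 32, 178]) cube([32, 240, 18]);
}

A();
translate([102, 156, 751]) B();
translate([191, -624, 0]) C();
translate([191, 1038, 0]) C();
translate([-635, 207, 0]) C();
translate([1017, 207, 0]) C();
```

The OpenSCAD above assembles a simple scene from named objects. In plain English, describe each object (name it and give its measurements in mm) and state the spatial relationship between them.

A is a rectangular dining table. The top is 697×718×44 mm with its upper surface at z = 751 mm. It stands on four 54×54 mm square legs, each inset 27 mm from the nearest pair of top edges, running from the floor to the underside of the top. Four apron rails, 54 mm thick and 61 mm tall, run between adjacent legs with their top edges flush with the underside of the top and their outer faces flush with the legs' outer faces.

B is a chair: 493×406 mm seat, 31 mm thick, top at z = 486 mm, on four 30 mm square corner legs flush with the seat edges. A 31 mm thick backrest slab spans the full seat width, extending 465 mm above the seat top, its back face flush with the seat's +y edge.

C is a simple wooden stool: a rectangular seat 315 mm (x) by 304 mm (y), 40 mm thick, top face at z = 406 mm, on four square legs, each 32×32 mm in cross-section. The legs rest on z = 0, each flush with a corner of the seat. Four stretchers, 32 mm wide and 18 mm tall, connect adjacent legs with their undersides at z = 178 mm, each running between the inner faces of the legs it joins and aligned with the legs' outer faces on the other axis.

The chair is on top of the table, centred. Four stools sit around the table at the −y, +y, −x, +x sides.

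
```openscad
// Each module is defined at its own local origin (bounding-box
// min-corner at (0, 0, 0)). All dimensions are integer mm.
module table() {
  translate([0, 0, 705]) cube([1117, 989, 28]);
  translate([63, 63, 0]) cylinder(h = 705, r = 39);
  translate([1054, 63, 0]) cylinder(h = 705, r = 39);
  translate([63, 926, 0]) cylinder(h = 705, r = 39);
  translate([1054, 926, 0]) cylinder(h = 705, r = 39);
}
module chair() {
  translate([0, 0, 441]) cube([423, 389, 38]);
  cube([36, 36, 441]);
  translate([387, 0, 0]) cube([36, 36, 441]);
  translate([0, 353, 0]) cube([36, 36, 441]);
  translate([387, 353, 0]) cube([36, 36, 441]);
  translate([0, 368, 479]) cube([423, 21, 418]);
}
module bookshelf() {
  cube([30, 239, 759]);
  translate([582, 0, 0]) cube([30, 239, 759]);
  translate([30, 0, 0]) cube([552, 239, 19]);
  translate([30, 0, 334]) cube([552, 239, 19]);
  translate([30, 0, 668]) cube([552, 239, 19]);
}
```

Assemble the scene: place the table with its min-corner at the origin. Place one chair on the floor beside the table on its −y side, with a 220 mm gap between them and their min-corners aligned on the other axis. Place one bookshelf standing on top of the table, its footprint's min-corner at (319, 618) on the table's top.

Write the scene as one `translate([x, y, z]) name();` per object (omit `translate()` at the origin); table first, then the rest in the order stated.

table();
translate([0, -609, 0]) chair();
translate([319, 618, 733]) bookshelf();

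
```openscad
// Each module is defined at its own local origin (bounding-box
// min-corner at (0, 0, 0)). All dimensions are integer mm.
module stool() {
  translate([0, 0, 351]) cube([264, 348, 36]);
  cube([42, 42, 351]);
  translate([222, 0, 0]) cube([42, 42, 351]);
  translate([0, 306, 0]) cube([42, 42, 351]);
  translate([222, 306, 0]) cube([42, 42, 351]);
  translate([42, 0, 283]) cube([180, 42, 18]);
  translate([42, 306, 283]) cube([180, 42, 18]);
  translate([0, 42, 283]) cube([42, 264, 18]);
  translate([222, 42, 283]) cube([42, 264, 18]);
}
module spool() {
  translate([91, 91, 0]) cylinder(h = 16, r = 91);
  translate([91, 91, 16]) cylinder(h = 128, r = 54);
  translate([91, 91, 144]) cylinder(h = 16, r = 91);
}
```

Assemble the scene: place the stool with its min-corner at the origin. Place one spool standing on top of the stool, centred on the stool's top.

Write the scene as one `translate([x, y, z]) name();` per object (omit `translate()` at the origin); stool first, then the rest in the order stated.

stool();
translate([41, 83, 387]) spool();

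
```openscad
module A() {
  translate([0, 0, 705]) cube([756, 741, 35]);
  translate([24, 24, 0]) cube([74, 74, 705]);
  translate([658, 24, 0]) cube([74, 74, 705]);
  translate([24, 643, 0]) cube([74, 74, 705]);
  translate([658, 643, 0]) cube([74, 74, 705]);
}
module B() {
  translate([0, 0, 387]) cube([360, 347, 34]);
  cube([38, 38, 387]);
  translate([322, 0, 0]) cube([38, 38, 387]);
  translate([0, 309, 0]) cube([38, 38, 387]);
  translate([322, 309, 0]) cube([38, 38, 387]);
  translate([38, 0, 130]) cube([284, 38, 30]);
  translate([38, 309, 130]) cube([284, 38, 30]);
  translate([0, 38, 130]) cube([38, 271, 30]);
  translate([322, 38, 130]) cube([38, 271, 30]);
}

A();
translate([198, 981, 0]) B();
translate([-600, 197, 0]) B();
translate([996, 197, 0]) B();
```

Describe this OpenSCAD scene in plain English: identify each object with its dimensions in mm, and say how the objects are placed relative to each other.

A is a table: top 756 mm (x) × 741 mm (y), 35 mm thick, upper face at z = 740 mm, on four 74×74 mm square legs, each inset 24 mm from the nearest pair of top edges, running from z = 0 to the bottom of the top.

B is a four-legged stool. The seat is 360×347 mm, 34 mm thick, top at z = 421 mm. It stands on four square legs, each 38×38 mm in cross-section, from z = 0 to the seat underside, each flush with a corner of the seat. Four stretchers, 38 mm wide and 30 mm tall, connect adjacent legs with their undersides at z = 130 mm, each running between the inner faces of the legs it joins and aligned with the legs' outer faces on the other axis.

Three stools sit around the table at the +y, −x, +x sides.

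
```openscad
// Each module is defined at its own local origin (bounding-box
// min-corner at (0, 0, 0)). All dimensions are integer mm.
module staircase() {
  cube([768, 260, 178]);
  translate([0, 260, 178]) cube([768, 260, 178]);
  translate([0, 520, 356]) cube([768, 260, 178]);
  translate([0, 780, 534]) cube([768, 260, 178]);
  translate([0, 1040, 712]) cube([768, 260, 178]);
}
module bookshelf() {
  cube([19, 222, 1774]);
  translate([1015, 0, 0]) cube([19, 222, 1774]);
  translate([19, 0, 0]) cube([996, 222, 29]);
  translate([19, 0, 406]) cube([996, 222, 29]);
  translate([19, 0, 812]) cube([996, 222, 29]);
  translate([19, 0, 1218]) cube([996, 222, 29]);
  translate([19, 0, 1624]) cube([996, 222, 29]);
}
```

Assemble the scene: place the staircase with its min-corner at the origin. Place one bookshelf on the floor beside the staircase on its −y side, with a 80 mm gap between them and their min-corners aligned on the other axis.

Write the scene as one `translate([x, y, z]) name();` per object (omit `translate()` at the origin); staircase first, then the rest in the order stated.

staircase();
translate([0, -302, 0]) bookshelf();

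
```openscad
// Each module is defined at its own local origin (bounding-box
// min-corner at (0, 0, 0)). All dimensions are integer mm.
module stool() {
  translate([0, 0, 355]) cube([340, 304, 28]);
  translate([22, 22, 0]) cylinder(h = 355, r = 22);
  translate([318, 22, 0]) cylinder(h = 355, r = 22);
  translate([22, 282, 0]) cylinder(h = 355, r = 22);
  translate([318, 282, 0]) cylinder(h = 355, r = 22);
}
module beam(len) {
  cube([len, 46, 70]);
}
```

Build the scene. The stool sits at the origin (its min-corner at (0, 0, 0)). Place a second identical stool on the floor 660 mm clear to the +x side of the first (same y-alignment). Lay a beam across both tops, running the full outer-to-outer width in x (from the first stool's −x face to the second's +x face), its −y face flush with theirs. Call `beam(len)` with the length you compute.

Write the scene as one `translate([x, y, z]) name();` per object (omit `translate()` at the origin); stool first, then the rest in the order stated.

stool();
translate([1000, 0, 0]) stool();
translate([0, 0, 383]) beam(1340);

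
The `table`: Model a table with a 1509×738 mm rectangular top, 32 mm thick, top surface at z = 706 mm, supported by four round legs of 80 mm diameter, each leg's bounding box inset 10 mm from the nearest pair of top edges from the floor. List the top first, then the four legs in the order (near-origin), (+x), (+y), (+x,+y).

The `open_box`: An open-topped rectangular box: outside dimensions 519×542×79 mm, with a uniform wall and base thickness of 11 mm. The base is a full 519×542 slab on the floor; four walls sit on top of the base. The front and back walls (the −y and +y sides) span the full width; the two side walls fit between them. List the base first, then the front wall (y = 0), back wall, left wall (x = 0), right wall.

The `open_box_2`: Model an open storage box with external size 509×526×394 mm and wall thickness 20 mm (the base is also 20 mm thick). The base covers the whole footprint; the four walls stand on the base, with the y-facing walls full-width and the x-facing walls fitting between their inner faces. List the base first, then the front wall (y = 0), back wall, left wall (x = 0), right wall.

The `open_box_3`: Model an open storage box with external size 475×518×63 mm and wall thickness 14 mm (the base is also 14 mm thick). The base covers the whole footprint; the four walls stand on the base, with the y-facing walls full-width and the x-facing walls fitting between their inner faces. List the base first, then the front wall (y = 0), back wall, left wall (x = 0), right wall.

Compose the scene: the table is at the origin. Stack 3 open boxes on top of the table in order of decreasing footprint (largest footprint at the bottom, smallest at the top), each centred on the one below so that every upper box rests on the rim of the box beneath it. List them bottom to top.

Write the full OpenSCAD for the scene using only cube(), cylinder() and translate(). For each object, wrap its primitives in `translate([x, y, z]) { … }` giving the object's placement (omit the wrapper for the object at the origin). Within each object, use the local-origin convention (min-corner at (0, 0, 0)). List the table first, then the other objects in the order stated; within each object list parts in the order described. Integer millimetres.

translate([0, 0, 674]) cube([1509, 738, 32]);
translate([50, 50, 0]) cylinder(h = 674, r = 40);
translate([1459, 50, 0]) cylinder(h = 674, r = 40);
translate([50, 688, 0]) cylinder(h = 674, r = 40);
translate([1459, 688, 0]) cylinder(h = 674, r = 40);
translate([495, 98, 706]) {
  cube([519, 542, 11]);
  translate([0, 0, 11]) cube([519, 11, 68]);
  translate([0, 531, 11]) cube([519, 11, 68]);
  translate([0, 11, 11]) cube([11, 520, 68]);
  translate([508, 11, 11]) cube([11, 520, 68]);
}
translate([500, 106, 785]) {
  cube([509, 526, 20]);
  translate([0, 0, 20]) cube([509, 20, 374]);
  translate([0, 506, 20]) cube([509, 20, 374]);
  translate([0, 20, 20]) cube([20, 486, 374]);
  translate([489, 20, 20]) cube([20, 486, 374]);
}
translate([517, 110, 1179]) {
  cube([475, 518, 14]);
  translate([0, 0, 14]) cube([475, 14, 49]);
  translate([0, 504, 14]) cube([475, 14, 49]);
  translate([0, 14, 14]) cube([14, 490, 49]);
  translate([461, 14, 14]) cube([14, 490, 49]);
}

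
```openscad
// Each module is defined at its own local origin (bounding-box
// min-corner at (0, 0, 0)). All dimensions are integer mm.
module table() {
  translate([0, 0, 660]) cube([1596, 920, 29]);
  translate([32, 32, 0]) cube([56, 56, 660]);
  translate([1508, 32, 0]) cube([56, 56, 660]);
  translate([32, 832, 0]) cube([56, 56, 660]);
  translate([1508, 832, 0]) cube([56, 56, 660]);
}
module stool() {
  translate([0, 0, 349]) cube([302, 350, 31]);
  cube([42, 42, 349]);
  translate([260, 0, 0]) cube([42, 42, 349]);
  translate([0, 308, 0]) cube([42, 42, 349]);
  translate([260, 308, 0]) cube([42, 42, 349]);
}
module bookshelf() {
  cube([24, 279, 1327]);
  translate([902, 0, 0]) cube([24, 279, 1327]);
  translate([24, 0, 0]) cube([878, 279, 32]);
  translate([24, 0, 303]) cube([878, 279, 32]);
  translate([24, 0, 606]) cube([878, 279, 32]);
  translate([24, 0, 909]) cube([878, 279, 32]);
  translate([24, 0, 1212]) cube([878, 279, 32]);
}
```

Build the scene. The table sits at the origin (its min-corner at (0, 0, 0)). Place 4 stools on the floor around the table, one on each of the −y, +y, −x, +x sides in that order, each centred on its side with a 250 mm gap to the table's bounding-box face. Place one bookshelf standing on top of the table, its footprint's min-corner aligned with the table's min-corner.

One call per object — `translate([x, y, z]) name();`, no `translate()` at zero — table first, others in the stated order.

table();
translate([647, -600, 0]) stool();
translate([647, 1170, 0]) stool();
translate([-552, 285, 0]) stool();
translate([1846, 285, 0]) stool();
translate([0, 0, 689]) bookshelf();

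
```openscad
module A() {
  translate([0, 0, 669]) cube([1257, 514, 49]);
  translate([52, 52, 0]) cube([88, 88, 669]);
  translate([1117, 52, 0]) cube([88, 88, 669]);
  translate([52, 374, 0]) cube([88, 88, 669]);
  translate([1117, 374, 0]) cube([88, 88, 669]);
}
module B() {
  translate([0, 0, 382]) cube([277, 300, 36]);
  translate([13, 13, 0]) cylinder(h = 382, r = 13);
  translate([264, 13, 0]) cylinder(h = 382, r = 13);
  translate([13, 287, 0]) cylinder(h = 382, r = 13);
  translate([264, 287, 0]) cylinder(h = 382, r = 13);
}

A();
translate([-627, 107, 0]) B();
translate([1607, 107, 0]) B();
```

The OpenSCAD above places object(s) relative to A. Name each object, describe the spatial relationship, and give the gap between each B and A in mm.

Each stool's nearest face is 350 mm from the table's bounding box.

A is a table. B is a stool. Two stools sit around the table at the −x, +x sides. The gap between each stool and the table is 350 mm.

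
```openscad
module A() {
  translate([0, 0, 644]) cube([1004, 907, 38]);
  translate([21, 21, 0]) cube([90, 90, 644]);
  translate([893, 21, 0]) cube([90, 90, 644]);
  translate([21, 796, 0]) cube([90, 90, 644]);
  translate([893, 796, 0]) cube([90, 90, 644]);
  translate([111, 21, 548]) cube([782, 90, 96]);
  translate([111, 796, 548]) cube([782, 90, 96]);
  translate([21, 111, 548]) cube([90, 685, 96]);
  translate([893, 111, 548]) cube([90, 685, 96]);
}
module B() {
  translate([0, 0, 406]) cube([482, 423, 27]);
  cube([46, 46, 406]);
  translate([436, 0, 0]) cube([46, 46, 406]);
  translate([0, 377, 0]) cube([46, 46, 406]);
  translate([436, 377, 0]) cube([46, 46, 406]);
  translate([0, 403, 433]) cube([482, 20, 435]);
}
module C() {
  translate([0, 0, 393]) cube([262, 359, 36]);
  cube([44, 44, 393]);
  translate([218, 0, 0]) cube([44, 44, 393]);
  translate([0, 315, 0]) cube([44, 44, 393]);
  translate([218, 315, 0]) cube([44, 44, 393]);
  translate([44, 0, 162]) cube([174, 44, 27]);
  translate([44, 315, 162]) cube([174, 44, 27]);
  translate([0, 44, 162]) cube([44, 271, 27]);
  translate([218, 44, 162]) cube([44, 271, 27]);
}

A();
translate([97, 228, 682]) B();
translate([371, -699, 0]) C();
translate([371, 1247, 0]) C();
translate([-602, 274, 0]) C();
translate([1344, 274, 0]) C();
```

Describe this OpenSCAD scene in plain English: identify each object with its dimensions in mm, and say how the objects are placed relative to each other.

A is a table with a 1004×907 mm rectangular top, 38 mm thick, top surface at z = 682 mm, supported by four 90×90 mm square legs, each inset 21 mm from the nearest pair of top edges, running from the floor. Four apron rails, 90 mm thick and 96 mm tall, run between adjacent legs with their top edges flush with the underside of the top and their outer faces flush with the legs' outer faces.

B is a chair. The seat is a 482×423×27 mm slab with its top at z = 433 mm, on four 46×46 mm corner legs (flush with the seat edges, standing on z = 0). A flat backrest 20 mm thick, 435 mm tall, spans the full seat width and rises from the seat top along its +y edge, rear face flush with the rear of the seat.

C is a four-legged stool. The seat is a 262×359×36 mm slab whose top surface is at z = 429 mm; four square legs, each 44×44 mm in cross-section, run from the floor (z = 0) to the underside of the seat, each flush with a corner of the seat. Four stretchers, 44 mm wide and 27 mm tall, connect adjacent legs with their undersides at z = 162 mm, each running between the inner faces of the legs it joins and aligned with the legs' outer faces on the other axis.

The chair is on top of the table. Four stools sit around the table at the −y, +y, −x, +x sides.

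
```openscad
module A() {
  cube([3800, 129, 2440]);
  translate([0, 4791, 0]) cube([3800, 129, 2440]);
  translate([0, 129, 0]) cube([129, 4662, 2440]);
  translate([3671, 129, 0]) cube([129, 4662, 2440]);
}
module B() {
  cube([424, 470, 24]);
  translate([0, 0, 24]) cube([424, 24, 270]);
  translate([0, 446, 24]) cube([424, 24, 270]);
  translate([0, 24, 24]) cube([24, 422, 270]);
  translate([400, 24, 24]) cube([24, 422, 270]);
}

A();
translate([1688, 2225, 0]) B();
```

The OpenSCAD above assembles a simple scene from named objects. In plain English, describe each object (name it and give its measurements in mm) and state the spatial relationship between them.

A is the wall frame of a small rectangular building: four walls, each 2440 mm tall and 129 mm thick, enclosing a footprint 3800 mm (x) by 4920 mm (y) outside-to-outside, with no floor or roof. The front and back walls (the −y and +y sides) span the full width; the two side walls fit between them.

B is an open-topped rectangular box: outside dimensions 424×470×294 mm, with a uniform wall and base thickness of 24 mm. The base is a full 424×470 slab on the floor; four walls sit on top of the base. The front and back walls (the −y and +y sides) span the full width; the two side walls fit between them.

The open box sits inside the house frame, centred.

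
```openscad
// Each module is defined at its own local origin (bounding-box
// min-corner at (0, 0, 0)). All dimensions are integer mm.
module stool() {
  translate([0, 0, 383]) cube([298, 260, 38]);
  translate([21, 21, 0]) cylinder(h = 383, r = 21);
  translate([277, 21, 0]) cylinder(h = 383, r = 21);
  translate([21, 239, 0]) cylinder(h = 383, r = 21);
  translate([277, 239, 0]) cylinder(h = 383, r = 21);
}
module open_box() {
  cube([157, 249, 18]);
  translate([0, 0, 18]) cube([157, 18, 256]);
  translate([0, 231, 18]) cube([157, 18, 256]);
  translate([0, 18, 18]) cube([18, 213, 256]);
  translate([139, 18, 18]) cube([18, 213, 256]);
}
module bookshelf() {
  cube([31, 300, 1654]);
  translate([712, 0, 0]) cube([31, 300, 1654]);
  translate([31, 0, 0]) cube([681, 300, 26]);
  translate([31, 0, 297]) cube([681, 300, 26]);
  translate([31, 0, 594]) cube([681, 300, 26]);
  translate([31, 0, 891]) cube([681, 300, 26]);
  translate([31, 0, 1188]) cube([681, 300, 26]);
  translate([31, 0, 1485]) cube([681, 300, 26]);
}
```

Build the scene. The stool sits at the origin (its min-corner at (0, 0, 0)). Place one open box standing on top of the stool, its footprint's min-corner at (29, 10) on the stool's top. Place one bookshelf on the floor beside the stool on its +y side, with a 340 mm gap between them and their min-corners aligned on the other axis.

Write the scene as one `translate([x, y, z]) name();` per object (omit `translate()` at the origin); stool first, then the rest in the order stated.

stool();
translate([29, 10, 421]) open_box();
translate([0, 600, 0]) bookshelf();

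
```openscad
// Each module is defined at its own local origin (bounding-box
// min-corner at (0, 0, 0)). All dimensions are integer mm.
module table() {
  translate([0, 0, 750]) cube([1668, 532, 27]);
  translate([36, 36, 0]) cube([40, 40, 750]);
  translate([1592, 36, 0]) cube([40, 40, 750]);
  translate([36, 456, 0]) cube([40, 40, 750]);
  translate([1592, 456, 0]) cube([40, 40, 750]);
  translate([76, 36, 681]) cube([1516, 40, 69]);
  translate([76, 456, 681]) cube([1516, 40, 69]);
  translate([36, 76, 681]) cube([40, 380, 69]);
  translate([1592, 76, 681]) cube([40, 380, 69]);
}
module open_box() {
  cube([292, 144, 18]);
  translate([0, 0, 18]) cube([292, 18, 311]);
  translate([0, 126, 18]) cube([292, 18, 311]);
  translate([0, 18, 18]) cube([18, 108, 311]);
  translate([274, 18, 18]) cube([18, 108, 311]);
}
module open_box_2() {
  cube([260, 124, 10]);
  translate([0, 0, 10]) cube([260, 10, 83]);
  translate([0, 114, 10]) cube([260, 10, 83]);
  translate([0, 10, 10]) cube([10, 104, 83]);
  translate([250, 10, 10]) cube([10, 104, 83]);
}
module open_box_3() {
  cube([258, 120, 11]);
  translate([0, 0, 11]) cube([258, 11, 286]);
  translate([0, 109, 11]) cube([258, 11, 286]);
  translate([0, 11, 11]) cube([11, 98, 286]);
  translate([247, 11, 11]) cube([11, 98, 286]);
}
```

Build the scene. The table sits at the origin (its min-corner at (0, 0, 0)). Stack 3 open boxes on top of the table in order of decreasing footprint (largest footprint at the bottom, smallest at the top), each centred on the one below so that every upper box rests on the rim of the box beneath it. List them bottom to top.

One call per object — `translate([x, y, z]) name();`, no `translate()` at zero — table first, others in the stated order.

table();
translate([688, 194, 777]) open_box();
translate([704, 204, 1106]) open_box_2();
translate([705, 206, 1199]) open_box_3();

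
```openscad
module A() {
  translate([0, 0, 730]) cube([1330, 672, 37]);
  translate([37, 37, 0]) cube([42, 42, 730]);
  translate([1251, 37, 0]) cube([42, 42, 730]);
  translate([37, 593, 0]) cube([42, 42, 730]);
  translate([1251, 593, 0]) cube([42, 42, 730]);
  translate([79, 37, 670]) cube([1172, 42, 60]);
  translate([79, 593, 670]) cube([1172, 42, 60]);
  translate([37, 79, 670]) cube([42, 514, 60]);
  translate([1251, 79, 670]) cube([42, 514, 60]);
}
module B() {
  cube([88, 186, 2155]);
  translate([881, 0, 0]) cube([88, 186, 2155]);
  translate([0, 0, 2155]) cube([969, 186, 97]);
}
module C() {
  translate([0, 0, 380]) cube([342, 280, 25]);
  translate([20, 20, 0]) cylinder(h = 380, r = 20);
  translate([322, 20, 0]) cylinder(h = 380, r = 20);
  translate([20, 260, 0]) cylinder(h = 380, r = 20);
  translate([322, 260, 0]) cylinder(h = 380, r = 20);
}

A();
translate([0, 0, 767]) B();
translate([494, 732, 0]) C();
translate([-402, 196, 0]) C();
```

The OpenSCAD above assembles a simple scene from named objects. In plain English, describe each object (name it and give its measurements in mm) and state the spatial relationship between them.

A is a table: top 1330 mm (x) × 672 mm (y), 37 mm thick, upper face at z = 767 mm, on four 42×42 mm square legs, each inset 37 mm from the nearest pair of top edges, running from z = 0 to the bottom of the top. Four apron rails, 42 mm thick and 60 mm tall, run between adjacent legs with their top edges flush with the underside of the top and their outer faces flush with the legs' outer faces.

B is a door frame. The clear opening is 793 mm wide and 2155 mm high. Two 88 mm wide jambs, 186 mm deep, stand either side of the opening from the floor to the top of the opening. A 97 mm thick head sits across the top of both jambs, spanning the full outside width of the frame.

C is a four-legged stool. The seat is a 342×280×25 mm slab whose top surface is at z = 405 mm; four round legs, each 40 mm in diameter, run from the floor (z = 0) to the underside of the seat, each leg's axis is inset half a diameter from the nearest pair of seat edges (so the leg's bounding box is flush with the corner).

The door frame is on top of the table. Two stools sit around the table at the +y, −x sides.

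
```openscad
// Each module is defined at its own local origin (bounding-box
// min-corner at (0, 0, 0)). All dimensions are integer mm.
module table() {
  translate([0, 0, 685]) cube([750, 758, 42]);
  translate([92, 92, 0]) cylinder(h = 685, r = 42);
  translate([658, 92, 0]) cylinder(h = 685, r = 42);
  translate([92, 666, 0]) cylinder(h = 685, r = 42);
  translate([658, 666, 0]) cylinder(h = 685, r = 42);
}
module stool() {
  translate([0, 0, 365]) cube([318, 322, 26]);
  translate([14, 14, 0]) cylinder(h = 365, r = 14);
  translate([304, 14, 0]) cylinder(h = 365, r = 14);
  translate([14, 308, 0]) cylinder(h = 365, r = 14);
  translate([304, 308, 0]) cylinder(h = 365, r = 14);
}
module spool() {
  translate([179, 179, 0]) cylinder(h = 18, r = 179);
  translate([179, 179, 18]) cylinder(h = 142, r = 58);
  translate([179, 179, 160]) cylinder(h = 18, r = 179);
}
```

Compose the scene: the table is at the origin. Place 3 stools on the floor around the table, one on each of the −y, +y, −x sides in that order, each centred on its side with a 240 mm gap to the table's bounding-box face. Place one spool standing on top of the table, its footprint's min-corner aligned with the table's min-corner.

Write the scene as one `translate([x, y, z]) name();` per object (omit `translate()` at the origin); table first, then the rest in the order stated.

table();
translate([216, -562, 0]) stool();
translate([216, 998, 0]) stool();
translate([-558, 218, 0]) stool();
translate([0, 0, 727]) spool();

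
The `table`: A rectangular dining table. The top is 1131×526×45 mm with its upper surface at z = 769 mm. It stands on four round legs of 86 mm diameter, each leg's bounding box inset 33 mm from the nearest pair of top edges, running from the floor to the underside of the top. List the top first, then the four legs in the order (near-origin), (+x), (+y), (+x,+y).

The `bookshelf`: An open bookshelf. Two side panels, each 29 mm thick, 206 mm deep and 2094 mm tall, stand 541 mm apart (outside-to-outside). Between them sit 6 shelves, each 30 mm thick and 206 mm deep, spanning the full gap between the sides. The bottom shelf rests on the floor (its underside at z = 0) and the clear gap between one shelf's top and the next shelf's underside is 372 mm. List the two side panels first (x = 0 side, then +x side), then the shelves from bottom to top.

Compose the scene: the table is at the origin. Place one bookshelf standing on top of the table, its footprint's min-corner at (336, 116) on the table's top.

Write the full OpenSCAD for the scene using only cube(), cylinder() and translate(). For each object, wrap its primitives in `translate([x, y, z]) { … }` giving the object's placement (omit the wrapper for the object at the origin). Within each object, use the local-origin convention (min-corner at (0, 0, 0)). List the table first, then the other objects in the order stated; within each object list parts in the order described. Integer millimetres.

translate([0, 0, 724]) cube([1131, 526, 45]);
translate([76, 76, 0]) cylinder(h = 724, r = 43);
translate([1055, 76, 0]) cylinder(h = 724, r = 43);
translate([76, 450, 0]) cylinder(h = 724, r = 43);
translate([1055, 450, 0]) cylinder(h = 724, r = 43);
translate([336, 116, 769]) {
  cube([29, 206, 2094]);
  translate([512, 0, 0]) cube([29, 206, 2094]);
  translate([29, 0, 0]) cube([483, 206, 30]);
  translate([29, 0, 402]) cube([483, 206, 30]);
  translate([29, 0, 804]) cube([483, 206, 30]);
  translate([29, 0, 1206]) cube([483, 206, 30]);
  translate([29, 0, 1608]) cube([483, 206, 30]);
  translate([29, 0, 2010]) cube([483, 206, 30]);
}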